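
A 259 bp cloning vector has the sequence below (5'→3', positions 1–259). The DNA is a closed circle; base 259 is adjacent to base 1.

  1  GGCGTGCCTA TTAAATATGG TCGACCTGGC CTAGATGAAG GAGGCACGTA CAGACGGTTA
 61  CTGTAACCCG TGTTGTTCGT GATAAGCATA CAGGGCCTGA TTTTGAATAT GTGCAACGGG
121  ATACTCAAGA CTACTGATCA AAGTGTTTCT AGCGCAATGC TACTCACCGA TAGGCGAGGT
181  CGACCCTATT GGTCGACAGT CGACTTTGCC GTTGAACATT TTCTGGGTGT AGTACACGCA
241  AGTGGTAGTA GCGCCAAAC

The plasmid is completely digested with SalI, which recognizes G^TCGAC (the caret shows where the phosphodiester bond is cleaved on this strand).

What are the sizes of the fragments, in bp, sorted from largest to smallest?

159, 80, 13, 7 bp

SalI sites (GTCGAC) start at positions 20, 179, 192, 199.
SalI cuts after the first base of each site, so after positions 20, 179, 192, 199.
Circular molecule, 4 cuts → 4 fragments:
  21–179 → 159 bp
  180–192 → 13 bp
  193–199 → 7 bp
  200–259 then 1–20 → 60 + 20 = 80 bp
Sorted largest to smallest: 159, 80, 13, 7 bp.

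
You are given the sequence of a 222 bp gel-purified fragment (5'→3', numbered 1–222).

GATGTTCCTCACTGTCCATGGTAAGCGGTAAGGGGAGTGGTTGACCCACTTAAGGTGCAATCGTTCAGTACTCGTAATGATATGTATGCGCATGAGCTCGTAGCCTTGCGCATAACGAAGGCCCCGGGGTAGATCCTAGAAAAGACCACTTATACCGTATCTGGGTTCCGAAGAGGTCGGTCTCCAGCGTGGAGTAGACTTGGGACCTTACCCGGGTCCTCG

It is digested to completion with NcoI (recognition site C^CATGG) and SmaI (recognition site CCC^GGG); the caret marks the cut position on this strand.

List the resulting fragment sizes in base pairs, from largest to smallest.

The NcoI site (CCATGG) starts at position 16.
NcoI cuts after the first base of each site, so after position 16.
SmaI sites (CCCGGG) start at positions 123, 211.
SmaI cuts after base 3 of each site, so after positions 125, 213.
Combined cut positions: 16, 125, 213.
Linear molecule, 3 cuts → 4 fragments:
  1–16 → 16 bp
  17–125 → 109 bp
  126–213 → 88 bp
  214–222 → 9 bp
Sorted largest to smallest: 109, 88, 16, 9 bp.

109, 88, 16, 9 bp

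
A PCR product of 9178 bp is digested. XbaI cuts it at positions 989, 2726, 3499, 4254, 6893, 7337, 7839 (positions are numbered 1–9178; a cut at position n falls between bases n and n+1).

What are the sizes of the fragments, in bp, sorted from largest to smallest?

2639, 1737, 1339, 989, 773, 755, 502, 444 bp

Linear molecule, 7 cuts → 8 fragments:
  989 − 0 = 989 bp
  2726 − 989 = 1737 bp
  3499 − 2726 = 773 bp
  4254 − 3499 = 755 bp
  6893 − 4254 = 2639 bp
  7337 − 6893 = 444 bp
  7839 − 7337 = 502 bp
  9178 − 7839 = 1339 bp
Sorted largest to smallest: 2639, 1737, 1339, 989, 773, 755, 502, 444 bp.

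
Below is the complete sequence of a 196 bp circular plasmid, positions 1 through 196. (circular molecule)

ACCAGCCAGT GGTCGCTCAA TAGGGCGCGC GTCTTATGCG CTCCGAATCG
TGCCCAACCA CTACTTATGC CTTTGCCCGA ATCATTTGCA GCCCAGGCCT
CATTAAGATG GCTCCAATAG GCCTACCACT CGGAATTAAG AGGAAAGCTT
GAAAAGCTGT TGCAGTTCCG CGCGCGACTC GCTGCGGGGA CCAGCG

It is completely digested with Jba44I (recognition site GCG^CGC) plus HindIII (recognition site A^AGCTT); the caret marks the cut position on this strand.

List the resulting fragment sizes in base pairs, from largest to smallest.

118, 51, 27 bp

Jba44I sites (GCGCGC) start at positions 25, 170.
Jba44I cuts after base 3 of each site, so after positions 27, 172.
The HindIII site (AAGCTT) starts at position 145.
HindIII cuts after the first base of each site, so after position 145.
Combined cut positions: 27, 145, 172.
Circular molecule, 3 cuts → 3 fragments:
  28–145 → 118 bp
  146–172 → 27 bp
  173–196 then 1–27 → 24 + 27 = 51 bp
Sorted largest to smallest: 118, 51, 27 bp.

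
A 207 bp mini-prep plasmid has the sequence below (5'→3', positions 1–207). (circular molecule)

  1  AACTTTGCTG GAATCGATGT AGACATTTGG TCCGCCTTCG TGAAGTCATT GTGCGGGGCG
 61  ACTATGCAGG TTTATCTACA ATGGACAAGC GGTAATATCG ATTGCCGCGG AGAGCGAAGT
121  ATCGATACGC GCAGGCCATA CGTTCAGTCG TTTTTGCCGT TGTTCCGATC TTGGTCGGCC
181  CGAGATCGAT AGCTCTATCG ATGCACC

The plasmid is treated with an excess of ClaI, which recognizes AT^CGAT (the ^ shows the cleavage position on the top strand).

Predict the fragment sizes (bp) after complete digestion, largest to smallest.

84, 64, 24, 23, 12 bp

ClaI sites (ATCGAT) start at positions 13, 97, 121, 185, 197.
ClaI cuts after base 2 of each site, so after positions 14, 98, 122, 186, 198.
Circular molecule, 5 cuts → 5 fragments:
  15–98 → 84 bp
  99–122 → 24 bp
  123–186 → 64 bp
  187–198 → 12 bp
  199–207 then 1–14 → 9 + 14 = 23 bp
Sorted largest to smallest: 84, 64, 24, 23, 12 bp.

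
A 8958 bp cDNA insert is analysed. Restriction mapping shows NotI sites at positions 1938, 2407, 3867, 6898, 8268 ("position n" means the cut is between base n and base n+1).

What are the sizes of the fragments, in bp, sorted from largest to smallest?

Linear molecule, 5 cuts → 6 fragments:
  1938 − 0 = 1938 bp
  2407 − 1938 = 469 bp
  3867 − 2407 = 1460 bp
  6898 − 3867 = 3031 bp
  8268 − 6898 = 1370 bp
  8958 − 8268 = 690 bp
Sorted largest to smallest: 3031, 1938, 1460, 1370, 690, 469 bp.

3031, 1938, 1460, 1370, 690, 469 bp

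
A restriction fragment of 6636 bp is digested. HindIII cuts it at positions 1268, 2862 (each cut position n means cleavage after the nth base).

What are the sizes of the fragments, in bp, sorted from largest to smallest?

Linear molecule, 2 cuts → 3 fragments:
  1268 − 0 = 1268 bp
  2862 − 1268 = 1594 bp
  6636 − 2862 = 3774 bp
Sorted largest to smallest: 3774, 1594, 1268 bp.

3774, 1594, 1268 bp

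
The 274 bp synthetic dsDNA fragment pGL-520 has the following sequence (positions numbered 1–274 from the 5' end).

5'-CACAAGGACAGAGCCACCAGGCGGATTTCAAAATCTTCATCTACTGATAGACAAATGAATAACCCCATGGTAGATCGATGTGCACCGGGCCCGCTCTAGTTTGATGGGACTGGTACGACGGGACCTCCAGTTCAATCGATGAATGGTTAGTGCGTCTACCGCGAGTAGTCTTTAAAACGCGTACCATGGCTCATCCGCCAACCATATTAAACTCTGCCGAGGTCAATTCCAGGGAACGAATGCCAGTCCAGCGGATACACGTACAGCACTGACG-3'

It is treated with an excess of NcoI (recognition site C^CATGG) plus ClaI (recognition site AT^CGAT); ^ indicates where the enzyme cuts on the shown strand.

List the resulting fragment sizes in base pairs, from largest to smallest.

NcoI sites (CCATGG) start at positions 65, 184.
NcoI cuts after the first base of each site, so after positions 65, 184.
ClaI sites (ATCGAT) start at positions 74, 135.
ClaI cuts after base 2 of each site, so after positions 75, 136.
Combined cut positions: 65, 75, 136, 184.
Linear molecule, 4 cuts → 5 fragments:
  1–65 → 65 bp
  66–75 → 10 bp
  76–136 → 61 bp
  137–184 → 48 bp
  185–274 → 90 bp
Sorted largest to smallest: 90, 65, 61, 48, 10 bp.

90, 65, 61, 48, 10 bp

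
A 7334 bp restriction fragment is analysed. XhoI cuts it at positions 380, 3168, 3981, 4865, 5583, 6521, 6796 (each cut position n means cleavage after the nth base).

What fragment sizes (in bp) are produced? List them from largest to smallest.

2788, 938, 884, 813, 718, 538, 380, 275 bp

Linear molecule, 7 cuts → 8 fragments:
  380 − 0 = 380 bp
  3168 − 380 = 2788 bp
  3981 − 3168 = 813 bp
  4865 − 3981 = 884 bp
  5583 − 4865 = 718 bp
  6521 − 5583 = 938 bp
  6796 − 6521 = 275 bp
  7334 − 6796 = 538 bp
Sorted largest to smallest: 2788, 938, 884, 813, 718, 538, 380, 275 bp.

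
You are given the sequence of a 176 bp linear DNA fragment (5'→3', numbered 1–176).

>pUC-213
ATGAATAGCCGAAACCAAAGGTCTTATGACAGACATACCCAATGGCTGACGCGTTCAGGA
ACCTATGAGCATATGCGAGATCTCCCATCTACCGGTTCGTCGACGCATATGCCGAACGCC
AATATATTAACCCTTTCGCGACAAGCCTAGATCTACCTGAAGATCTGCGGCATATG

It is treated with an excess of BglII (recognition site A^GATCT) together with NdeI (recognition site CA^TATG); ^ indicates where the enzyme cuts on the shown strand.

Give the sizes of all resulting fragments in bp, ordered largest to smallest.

71, 42, 29, 12, 11, 7, 4 bp

BglII sites (AGATCT) start at positions 78, 149, 161.
BglII cuts after the first base of each site, so after positions 78, 149, 161.
NdeI sites (CATATG) start at positions 70, 106, 171.
NdeI cuts after base 2 of each site, so after positions 71, 107, 172.
Combined cut positions: 71, 78, 107, 149, 161, 172.
Linear molecule, 6 cuts → 7 fragments:
  1–71 → 71 bp
  72–78 → 7 bp
  79–107 → 29 bp
  108–149 → 42 bp
  150–161 → 12 bp
  162–172 → 11 bp
  173–176 → 4 bp
Sorted largest to smallest: 71, 42, 29, 12, 11, 7, 4 bp.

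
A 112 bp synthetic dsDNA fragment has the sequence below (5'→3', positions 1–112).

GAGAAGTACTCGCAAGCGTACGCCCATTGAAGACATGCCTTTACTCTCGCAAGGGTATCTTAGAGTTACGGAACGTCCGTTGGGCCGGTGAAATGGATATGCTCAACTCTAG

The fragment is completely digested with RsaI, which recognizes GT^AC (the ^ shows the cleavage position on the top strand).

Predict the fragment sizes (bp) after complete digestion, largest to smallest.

RsaI sites (GTAC) start at positions 6, 18.
RsaI cuts after base 2 of each site, so after positions 7, 19.
Linear molecule, 2 cuts → 3 fragments:
  1–7 → 7 bp
  8–19 → 12 bp
  20–112 → 93 bp
Sorted largest to smallest: 93, 12, 7 bp.

93, 12, 7 bp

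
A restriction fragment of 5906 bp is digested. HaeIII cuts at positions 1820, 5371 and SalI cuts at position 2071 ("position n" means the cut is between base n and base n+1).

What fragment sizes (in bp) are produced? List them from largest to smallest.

Combined cut positions (sorted): 1820, 2071, 5371.
Linear molecule, 3 cuts → 4 fragments:
  1820 − 0 = 1820 bp
  2071 − 1820 = 251 bp
  5371 − 2071 = 3300 bp
  5906 − 5371 = 535 bp
Sorted largest to smallest: 3300, 1820, 535, 251 bp.

3300, 1820, 535, 251 bp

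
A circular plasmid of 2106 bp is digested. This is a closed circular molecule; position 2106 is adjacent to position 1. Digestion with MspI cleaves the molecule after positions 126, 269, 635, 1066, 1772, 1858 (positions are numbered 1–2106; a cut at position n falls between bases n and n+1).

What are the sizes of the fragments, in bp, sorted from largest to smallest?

Circular molecule, 6 cuts → 6 fragments:
  269 − 126 = 143 bp
  635 − 269 = 366 bp
  1066 − 635 = 431 bp
  1772 − 1066 = 706 bp
  1858 − 1772 = 86 bp
  wrap: 2106 − 1858 + 126 = 374 bp
Sorted largest to smallest: 706, 431, 374, 366, 143, 86 bp.

706, 431, 374, 366, 143, 86 bp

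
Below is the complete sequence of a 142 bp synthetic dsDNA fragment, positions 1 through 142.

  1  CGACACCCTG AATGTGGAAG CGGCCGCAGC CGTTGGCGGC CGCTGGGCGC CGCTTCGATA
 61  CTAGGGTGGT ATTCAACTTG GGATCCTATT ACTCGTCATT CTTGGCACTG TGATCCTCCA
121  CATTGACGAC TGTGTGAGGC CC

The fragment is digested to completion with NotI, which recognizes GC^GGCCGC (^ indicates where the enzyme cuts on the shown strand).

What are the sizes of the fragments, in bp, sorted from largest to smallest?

NotI sites (GCGGCCGC) start at positions 20, 36.
NotI cuts after base 2 of each site, so after positions 21, 37.
Linear molecule, 2 cuts → 3 fragments:
  1–21 → 21 bp
  22–37 → 16 bp
  38–142 → 105 bp
Sorted largest to smallest: 105, 21, 16 bp.

105, 21, 16 bp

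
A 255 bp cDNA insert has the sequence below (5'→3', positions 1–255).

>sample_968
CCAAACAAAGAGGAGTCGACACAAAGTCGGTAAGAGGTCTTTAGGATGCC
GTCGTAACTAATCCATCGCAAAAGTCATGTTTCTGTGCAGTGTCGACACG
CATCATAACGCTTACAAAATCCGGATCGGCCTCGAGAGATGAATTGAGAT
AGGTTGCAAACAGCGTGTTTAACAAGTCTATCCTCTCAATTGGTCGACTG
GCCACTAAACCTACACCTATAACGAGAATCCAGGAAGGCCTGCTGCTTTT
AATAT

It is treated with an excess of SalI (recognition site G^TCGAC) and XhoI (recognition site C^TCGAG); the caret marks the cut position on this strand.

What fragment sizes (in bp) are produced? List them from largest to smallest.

77, 62, 62, 39, 15 bp

SalI sites (GTCGAC) start at positions 15, 92, 193.
SalI cuts after the first base of each site, so after positions 15, 92, 193.
The XhoI site (CTCGAG) starts at position 131.
XhoI cuts after the first base of each site, so after position 131.
Combined cut positions: 15, 92, 131, 193.
Linear molecule, 4 cuts → 5 fragments:
  1–15 → 15 bp
  16–92 → 77 bp
  93–131 → 39 bp
  132–193 → 62 bp
  194–255 → 62 bp
Sorted largest to smallest: 77, 62, 62, 39, 15 bp.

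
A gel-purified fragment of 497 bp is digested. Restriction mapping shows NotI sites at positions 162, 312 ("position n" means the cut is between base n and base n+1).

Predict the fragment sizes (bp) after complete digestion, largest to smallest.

Linear molecule, 2 cuts → 3 fragments:
  162 − 0 = 162 bp
  312 − 162 = 150 bp
  497 − 312 = 185 bp
Sorted largest to smallest: 185, 162, 150 bp.

185, 162, 150 bp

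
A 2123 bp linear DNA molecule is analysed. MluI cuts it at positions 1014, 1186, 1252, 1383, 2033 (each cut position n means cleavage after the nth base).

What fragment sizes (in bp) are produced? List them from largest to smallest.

Linear molecule, 5 cuts → 6 fragments:
  1014 − 0 = 1014 bp
  1186 − 1014 = 172 bp
  1252 − 1186 = 66 bp
  1383 − 1252 = 131 bp
  2033 − 1383 = 650 bp
  2123 − 2033 = 90 bp
Sorted largest to smallest: 1014, 650, 172, 131, 90, 66 bp.

1014, 650, 172, 131, 90, 66 bp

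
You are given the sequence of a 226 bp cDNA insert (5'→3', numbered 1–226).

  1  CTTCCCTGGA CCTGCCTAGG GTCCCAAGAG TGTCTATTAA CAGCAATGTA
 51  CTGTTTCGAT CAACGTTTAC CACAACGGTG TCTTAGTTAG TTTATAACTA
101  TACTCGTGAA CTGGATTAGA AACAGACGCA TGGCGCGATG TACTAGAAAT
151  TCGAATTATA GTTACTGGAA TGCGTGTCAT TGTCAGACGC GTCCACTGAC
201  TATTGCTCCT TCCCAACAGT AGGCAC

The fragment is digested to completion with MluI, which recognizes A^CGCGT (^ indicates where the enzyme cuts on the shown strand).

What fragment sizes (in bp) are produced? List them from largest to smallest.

The MluI site (ACGCGT) starts at position 187.
MluI cuts after the first base of each site, so after position 187.
Linear molecule, 1 cut → 2 fragments:
  1–187 → 187 bp
  188–226 → 39 bp
Sorted largest to smallest: 187, 39 bp.

187, 39 bp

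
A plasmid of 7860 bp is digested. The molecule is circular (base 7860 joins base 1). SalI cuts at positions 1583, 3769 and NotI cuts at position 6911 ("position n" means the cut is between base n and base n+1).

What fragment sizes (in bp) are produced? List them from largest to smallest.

Combined cut positions (sorted): 1583, 3769, 6911.
Circular molecule, 3 cuts → 3 fragments:
  3769 − 1583 = 2186 bp
  6911 − 3769 = 3142 bp
  wrap: 7860 − 6911 + 1583 = 2532 bp
Sorted largest to smallest: 3142, 2532, 2186 bp.

3142, 2532, 2186 bp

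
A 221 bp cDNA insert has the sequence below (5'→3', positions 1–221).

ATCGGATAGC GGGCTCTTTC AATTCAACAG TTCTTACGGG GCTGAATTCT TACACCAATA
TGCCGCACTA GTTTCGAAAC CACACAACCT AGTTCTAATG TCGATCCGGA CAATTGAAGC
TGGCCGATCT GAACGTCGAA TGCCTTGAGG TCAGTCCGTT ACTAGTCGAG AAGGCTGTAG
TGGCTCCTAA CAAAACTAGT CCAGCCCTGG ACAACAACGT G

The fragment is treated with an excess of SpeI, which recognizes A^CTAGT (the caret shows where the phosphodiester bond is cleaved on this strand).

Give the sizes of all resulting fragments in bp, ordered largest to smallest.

94, 67, 34, 26 bp

SpeI sites (ACTAGT) start at positions 67, 161, 195.
SpeI cuts after the first base of each site, so after positions 67, 161, 195.
Linear molecule, 3 cuts → 4 fragments:
  1–67 → 67 bp
  68–161 → 94 bp
  162–195 → 34 bp
  196–221 → 26 bp
Sorted largest to smallest: 94, 67, 34, 26 bp.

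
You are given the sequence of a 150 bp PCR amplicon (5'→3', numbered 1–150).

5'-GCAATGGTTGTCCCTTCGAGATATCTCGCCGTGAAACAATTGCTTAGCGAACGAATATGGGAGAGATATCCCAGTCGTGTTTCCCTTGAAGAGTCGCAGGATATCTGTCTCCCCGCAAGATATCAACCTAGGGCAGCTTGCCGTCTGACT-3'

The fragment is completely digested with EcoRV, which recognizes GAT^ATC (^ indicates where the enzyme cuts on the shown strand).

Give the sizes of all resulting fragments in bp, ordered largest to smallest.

EcoRV sites (GATATC) start at positions 20, 65, 100, 119.
EcoRV cuts after base 3 of each site, so after positions 22, 67, 102, 121.
Linear molecule, 4 cuts → 5 fragments:
  1–22 → 22 bp
  23–67 → 45 bp
  68–102 → 35 bp
  103–121 → 19 bp
  122–150 → 29 bp
Sorted largest to smallest: 45, 35, 29, 22, 19 bp.

45, 35, 29, 22, 19 bp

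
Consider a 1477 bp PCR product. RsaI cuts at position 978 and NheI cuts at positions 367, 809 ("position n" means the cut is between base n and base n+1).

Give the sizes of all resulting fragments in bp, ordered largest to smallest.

Combined cut positions (sorted): 367, 809, 978.
Linear molecule, 3 cuts → 4 fragments:
  367 − 0 = 367 bp
  809 − 367 = 442 bp
  978 − 809 = 169 bp
  1477 − 978 = 499 bp
Sorted largest to smallest: 499, 442, 367, 169 bp.

499, 442, 367, 169 bp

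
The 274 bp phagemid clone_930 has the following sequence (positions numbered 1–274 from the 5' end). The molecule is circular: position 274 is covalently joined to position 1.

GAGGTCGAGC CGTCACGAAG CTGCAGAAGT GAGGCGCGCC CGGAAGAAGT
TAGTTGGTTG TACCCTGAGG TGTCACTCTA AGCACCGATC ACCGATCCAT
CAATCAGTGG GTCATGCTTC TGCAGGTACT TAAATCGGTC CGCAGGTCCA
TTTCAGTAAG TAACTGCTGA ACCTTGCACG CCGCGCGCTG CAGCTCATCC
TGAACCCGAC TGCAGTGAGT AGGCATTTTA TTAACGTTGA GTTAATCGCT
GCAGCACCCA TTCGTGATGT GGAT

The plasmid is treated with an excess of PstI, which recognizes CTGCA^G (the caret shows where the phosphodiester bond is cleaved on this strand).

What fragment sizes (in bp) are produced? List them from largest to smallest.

99, 68, 46, 39, 22 bp

PstI sites (CTGCAG) start at positions 21, 120, 188, 210, 249.
PstI cuts after base 5 of each site (before the last base), so after positions 25, 124, 192, 214, 253.
Circular molecule, 5 cuts → 5 fragments:
  26–124 → 99 bp
  125–192 → 68 bp
  193–214 → 22 bp
  215–253 → 39 bp
  254–274 then 1–25 → 21 + 25 = 46 bp
Sorted largest to smallest: 99, 68, 46, 39, 22 bp.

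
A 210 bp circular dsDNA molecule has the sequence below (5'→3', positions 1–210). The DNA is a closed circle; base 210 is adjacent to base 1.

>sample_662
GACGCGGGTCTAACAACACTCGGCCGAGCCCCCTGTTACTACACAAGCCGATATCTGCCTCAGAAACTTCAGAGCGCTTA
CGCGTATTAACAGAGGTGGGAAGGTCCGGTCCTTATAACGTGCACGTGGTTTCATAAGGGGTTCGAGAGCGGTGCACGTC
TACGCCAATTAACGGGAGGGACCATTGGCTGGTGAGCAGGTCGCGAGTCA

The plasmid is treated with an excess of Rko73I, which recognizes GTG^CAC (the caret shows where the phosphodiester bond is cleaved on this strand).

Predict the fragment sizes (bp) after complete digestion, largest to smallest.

178, 32 bp

Rko73I sites (GTGCAC) start at positions 120, 152.
Rko73I cuts after base 3 of each site, so after positions 122, 154.
Circular molecule, 2 cuts → 2 fragments:
  123–154 → 32 bp
  155–210 then 1–122 → 56 + 122 = 178 bp
Sorted largest to smallest: 178, 32 bp.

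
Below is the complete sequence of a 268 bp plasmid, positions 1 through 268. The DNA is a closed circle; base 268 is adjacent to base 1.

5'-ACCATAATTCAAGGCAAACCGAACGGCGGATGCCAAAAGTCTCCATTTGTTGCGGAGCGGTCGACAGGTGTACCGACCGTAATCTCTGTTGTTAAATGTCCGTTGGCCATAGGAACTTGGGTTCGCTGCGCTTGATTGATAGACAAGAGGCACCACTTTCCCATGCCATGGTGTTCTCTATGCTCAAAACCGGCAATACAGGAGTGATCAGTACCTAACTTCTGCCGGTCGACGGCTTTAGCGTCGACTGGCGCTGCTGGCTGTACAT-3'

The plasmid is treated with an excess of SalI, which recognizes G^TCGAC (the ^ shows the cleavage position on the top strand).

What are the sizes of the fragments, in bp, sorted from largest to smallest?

SalI sites (GTCGAC) start at positions 60, 228, 243.
SalI cuts after the first base of each site, so after positions 60, 228, 243.
Circular molecule, 3 cuts → 3 fragments:
  61–228 → 168 bp
  229–243 → 15 bp
  244–268 then 1–60 → 25 + 60 = 85 bp
Sorted largest to smallest: 168, 85, 15 bp.

168, 85, 15 bp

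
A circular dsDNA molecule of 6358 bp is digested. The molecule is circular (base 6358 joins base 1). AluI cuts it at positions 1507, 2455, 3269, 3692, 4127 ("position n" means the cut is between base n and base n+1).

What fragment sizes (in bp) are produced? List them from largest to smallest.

Circular molecule, 5 cuts → 5 fragments:
  2455 − 1507 = 948 bp
  3269 − 2455 = 814 bp
  3692 − 3269 = 423 bp
  4127 − 3692 = 435 bp
  wrap: 6358 − 4127 + 1507 = 3738 bp
Sorted largest to smallest: 3738, 948, 814, 435, 423 bp.

3738, 948, 814, 435, 423 bp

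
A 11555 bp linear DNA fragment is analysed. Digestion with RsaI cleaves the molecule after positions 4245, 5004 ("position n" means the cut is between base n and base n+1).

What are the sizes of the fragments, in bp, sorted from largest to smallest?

Linear molecule, 2 cuts → 3 fragments:
  4245 − 0 = 4245 bp
  5004 − 4245 = 759 bp
  11555 − 5004 = 6551 bp
Sorted largest to smallest: 6551, 4245, 759 bp.

6551, 4245, 759 bp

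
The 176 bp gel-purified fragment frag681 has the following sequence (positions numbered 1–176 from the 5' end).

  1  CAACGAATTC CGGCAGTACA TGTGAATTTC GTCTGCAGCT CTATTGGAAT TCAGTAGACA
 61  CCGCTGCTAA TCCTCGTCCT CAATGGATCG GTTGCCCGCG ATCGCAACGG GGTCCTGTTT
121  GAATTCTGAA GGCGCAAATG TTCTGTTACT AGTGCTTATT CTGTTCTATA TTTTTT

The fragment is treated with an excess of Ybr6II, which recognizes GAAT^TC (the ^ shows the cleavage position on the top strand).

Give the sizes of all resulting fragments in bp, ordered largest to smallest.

74, 52, 42, 8 bp

Ybr6II sites (GAATTC) start at positions 5, 47, 121.
Ybr6II cuts after base 4 of each site, so after positions 8, 50, 124.
Linear molecule, 3 cuts → 4 fragments:
  1–8 → 8 bp
  9–50 → 42 bp
  51–124 → 74 bp
  125–176 → 52 bp
Sorted largest to smallest: 74, 52, 42, 8 bp.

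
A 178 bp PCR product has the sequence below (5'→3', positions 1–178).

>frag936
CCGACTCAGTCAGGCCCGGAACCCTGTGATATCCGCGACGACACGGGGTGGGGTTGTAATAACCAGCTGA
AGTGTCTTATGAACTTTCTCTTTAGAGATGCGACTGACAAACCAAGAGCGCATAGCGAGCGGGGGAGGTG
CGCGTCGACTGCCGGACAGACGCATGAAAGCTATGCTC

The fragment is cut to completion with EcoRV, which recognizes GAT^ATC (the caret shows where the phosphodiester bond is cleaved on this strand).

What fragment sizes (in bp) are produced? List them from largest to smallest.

148, 30 bp

The EcoRV site (GATATC) starts at position 28.
EcoRV cuts after base 3 of each site, so after position 30.
Linear molecule, 1 cut → 2 fragments:
  1–30 → 30 bp
  31–178 → 148 bp
Sorted largest to smallest: 148, 30 bp.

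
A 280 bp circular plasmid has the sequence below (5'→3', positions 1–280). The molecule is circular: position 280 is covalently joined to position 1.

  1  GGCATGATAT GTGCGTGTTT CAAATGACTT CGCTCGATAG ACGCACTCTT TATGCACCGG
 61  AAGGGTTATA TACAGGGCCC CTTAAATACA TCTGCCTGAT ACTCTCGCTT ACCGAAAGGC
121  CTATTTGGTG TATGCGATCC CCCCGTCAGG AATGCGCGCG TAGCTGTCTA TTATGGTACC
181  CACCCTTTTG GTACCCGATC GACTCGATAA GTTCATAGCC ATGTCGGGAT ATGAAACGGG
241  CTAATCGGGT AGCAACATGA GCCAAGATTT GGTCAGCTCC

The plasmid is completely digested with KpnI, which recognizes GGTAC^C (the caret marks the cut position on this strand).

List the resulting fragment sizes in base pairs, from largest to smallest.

265, 15 bp

KpnI sites (GGTACC) start at positions 175, 190.
KpnI cuts after base 5 of each site (before the last base), so after positions 179, 194.
Circular molecule, 2 cuts → 2 fragments:
  180–194 → 15 bp
  195–280 then 1–179 → 86 + 179 = 265 bp
Sorted largest to smallest: 265, 15 bp.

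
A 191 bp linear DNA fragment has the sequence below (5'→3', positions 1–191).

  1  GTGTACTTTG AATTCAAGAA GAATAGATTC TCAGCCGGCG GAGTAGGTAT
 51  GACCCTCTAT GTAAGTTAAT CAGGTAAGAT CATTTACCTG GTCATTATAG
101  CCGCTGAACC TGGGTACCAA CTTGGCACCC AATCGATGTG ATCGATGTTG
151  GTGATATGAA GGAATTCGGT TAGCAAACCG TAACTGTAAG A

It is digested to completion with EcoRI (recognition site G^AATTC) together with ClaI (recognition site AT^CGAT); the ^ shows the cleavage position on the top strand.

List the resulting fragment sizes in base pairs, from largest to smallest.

123, 29, 20, 10, 9 bp

EcoRI sites (GAATTC) start at positions 10, 162.
EcoRI cuts after the first base of each site, so after positions 10, 162.
ClaI sites (ATCGAT) start at positions 132, 141.
ClaI cuts after base 2 of each site, so after positions 133, 142.
Combined cut positions: 10, 133, 142, 162.
Linear molecule, 4 cuts → 5 fragments:
  1–10 → 10 bp
  11–133 → 123 bp
  134–142 → 9 bp
  143–162 → 20 bp
  163–191 → 29 bp
Sorted largest to smallest: 123, 29, 20, 10, 9 bp.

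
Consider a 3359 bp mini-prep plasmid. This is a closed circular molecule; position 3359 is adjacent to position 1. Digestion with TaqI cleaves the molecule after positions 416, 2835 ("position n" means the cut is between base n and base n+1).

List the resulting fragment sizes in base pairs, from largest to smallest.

2419, 940 bp

Circular molecule, 2 cuts → 2 fragments:
  2835 − 416 = 2419 bp
  wrap: 3359 − 2835 + 416 = 940 bp
Sorted largest to smallest: 2419, 940 bp.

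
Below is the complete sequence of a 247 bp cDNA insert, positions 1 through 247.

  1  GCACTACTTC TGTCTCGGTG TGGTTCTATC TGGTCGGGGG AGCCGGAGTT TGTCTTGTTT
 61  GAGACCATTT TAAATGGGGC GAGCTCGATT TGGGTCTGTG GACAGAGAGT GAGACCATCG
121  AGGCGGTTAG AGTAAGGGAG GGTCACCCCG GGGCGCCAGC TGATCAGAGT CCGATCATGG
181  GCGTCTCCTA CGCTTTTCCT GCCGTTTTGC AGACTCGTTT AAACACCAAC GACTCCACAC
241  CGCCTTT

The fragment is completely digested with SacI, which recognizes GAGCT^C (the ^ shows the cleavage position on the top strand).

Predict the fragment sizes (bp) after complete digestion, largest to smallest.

162, 85 bp

The SacI site (GAGCTC) starts at position 81.
SacI cuts after base 5 of each site (before the last base), so after position 85.
Linear molecule, 1 cut → 2 fragments:
  1–85 → 85 bp
  86–247 → 162 bp
Sorted largest to smallest: 162, 85 bp.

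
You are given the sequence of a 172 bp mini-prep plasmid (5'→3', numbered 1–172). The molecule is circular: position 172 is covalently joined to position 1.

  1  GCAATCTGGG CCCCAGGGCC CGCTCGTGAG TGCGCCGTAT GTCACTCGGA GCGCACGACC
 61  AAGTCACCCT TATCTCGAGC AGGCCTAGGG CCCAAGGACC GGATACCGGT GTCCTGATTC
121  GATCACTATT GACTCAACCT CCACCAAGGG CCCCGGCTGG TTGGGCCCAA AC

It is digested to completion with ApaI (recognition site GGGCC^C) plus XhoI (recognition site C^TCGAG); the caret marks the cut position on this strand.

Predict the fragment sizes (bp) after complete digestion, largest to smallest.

ApaI sites (GGGCCC) start at positions 8, 16, 88, 148, 163.
ApaI cuts after base 5 of each site (before the last base), so after positions 12, 20, 92, 152, 167.
The XhoI site (CTCGAG) starts at position 74.
XhoI cuts after the first base of each site, so after position 74.
Combined cut positions: 12, 20, 74, 92, 152, 167.
Circular molecule, 6 cuts → 6 fragments:
  13–20 → 8 bp
  21–74 → 54 bp
  75–92 → 18 bp
  93–152 → 60 bp
  153–167 → 15 bp
  168–172 then 1–12 → 5 + 12 = 17 bp
Sorted largest to smallest: 60, 54, 18, 17, 15, 8 bp.

60, 54, 18, 17, 15, 8 bp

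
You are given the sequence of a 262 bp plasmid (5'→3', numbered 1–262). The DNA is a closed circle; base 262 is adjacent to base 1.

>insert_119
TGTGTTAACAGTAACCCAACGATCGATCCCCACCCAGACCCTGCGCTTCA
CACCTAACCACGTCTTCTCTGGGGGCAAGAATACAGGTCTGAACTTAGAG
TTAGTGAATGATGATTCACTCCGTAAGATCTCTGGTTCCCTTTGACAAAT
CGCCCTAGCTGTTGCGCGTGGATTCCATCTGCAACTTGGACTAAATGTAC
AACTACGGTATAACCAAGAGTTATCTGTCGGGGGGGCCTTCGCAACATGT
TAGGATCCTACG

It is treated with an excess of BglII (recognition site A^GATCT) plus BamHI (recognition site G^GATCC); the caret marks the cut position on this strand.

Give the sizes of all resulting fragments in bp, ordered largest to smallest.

The BglII site (AGATCT) starts at position 126.
BglII cuts after the first base of each site, so after position 126.
The BamHI site (GGATCC) starts at position 253.
BamHI cuts after the first base of each site, so after position 253.
Combined cut positions: 126, 253.
Circular molecule, 2 cuts → 2 fragments:
  127–253 → 127 bp
  254–262 then 1–126 → 9 + 126 = 135 bp
Sorted largest to smallest: 135, 127 bp.

135, 127 bp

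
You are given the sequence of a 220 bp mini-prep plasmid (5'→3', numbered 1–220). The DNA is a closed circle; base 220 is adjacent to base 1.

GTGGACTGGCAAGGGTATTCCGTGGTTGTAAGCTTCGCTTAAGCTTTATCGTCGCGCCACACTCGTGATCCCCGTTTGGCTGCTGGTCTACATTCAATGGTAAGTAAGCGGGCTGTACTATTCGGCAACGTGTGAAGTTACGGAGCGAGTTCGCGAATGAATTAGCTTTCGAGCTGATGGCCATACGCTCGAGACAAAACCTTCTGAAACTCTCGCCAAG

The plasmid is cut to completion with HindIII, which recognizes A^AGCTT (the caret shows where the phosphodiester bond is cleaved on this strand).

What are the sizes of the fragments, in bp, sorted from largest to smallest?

209, 11 bp

HindIII sites (AAGCTT) start at positions 30, 41.
HindIII cuts after the first base of each site, so after positions 30, 41.
Circular molecule, 2 cuts → 2 fragments:
  31–41 → 11 bp
  42–220 then 1–30 → 179 + 30 = 209 bp
Sorted largest to smallest: 209, 11 bp.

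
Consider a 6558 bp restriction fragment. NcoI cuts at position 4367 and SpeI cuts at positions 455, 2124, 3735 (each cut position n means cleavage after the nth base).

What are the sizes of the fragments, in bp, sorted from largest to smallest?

Combined cut positions (sorted): 455, 2124, 3735, 4367.
Linear molecule, 4 cuts → 5 fragments:
  455 − 0 = 455 bp
  2124 − 455 = 1669 bp
  3735 − 2124 = 1611 bp
  4367 − 3735 = 632 bp
  6558 − 4367 = 2191 bp
Sorted largest to smallest: 2191, 1669, 1611, 632, 455 bp.

2191, 1669, 1611, 632, 455 bp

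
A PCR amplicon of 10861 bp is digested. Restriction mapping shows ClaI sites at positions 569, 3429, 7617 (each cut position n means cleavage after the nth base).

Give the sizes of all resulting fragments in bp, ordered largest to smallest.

4188, 3244, 2860, 569 bp

Linear molecule, 3 cuts → 4 fragments:
  569 − 0 = 569 bp
  3429 − 569 = 2860 bp
  7617 − 3429 = 4188 bp
  10861 − 7617 = 3244 bp
Sorted largest to smallest: 4188, 3244, 2860, 569 bp.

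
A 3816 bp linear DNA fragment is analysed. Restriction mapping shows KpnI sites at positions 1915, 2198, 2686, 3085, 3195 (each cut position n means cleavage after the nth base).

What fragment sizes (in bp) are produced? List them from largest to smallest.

Linear molecule, 5 cuts → 6 fragments:
  1915 − 0 = 1915 bp
  2198 − 1915 = 283 bp
  2686 − 2198 = 488 bp
  3085 − 2686 = 399 bp
  3195 − 3085 = 110 bp
  3816 − 3195 = 621 bp
Sorted largest to smallest: 1915, 621, 488, 399, 283, 110 bp.

1915, 621, 488, 399, 283, 110 bp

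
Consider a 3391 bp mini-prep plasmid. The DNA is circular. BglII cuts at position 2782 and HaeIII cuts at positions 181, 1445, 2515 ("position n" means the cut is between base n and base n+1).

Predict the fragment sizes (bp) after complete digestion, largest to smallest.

1264, 1070, 790, 267 bp

Combined cut positions (sorted): 181, 1445, 2515, 2782.
Circular molecule, 4 cuts → 4 fragments:
  1445 − 181 = 1264 bp
  2515 − 1445 = 1070 bp
  2782 − 2515 = 267 bp
  wrap: 3391 − 2782 + 181 = 790 bp
Sorted largest to smallest: 1264, 1070, 790, 267 bp.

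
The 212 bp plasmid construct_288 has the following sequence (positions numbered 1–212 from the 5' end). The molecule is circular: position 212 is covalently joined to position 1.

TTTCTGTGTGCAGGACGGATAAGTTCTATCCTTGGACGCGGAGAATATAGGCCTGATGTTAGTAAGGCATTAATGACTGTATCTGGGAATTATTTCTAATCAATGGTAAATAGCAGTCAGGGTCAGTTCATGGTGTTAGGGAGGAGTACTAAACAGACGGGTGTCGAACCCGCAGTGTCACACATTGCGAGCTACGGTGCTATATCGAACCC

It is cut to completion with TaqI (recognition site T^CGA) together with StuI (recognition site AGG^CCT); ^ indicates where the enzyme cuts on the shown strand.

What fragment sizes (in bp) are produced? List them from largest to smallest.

TaqI sites (TCGA) start at positions 164, 205.
TaqI cuts after the first base of each site, so after positions 164, 205.
The StuI site (AGGCCT) starts at position 49.
StuI cuts after base 3 of each site, so after position 51.
Combined cut positions: 51, 164, 205.
Circular molecule, 3 cuts → 3 fragments:
  52–164 → 113 bp
  165–205 → 41 bp
  206–212 then 1–51 → 7 + 51 = 58 bp
Sorted largest to smallest: 113, 58, 41 bp.

113, 58, 41 bp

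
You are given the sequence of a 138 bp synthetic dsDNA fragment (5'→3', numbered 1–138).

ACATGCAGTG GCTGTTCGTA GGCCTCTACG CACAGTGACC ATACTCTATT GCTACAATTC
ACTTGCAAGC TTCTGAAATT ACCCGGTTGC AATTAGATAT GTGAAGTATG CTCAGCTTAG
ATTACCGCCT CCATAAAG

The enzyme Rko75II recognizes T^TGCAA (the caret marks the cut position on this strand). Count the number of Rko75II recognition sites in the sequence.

TTGCAA occurs starting at positions 63, 87.
Rko75II cuts at 2 sites.

2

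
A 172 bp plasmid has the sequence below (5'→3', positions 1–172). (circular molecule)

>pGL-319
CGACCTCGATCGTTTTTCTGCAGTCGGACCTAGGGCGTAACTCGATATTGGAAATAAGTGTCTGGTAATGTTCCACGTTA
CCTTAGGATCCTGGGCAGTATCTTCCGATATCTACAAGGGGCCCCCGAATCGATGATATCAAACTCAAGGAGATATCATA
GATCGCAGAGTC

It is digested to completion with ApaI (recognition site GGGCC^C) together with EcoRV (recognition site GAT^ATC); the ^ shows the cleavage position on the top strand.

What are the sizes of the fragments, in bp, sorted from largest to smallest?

The ApaI site (GGGCCC) starts at position 119.
ApaI cuts after base 5 of each site (before the last base), so after position 123.
EcoRV sites (GATATC) start at positions 107, 135, 152.
EcoRV cuts after base 3 of each site, so after positions 109, 137, 154.
Combined cut positions: 109, 123, 137, 154.
Circular molecule, 4 cuts → 4 fragments:
  110–123 → 14 bp
  124–137 → 14 bp
  138–154 → 17 bp
  155–172 then 1–109 → 18 + 109 = 127 bp
Sorted largest to smallest: 127, 17, 14, 14 bp.

127, 17, 14, 14 bp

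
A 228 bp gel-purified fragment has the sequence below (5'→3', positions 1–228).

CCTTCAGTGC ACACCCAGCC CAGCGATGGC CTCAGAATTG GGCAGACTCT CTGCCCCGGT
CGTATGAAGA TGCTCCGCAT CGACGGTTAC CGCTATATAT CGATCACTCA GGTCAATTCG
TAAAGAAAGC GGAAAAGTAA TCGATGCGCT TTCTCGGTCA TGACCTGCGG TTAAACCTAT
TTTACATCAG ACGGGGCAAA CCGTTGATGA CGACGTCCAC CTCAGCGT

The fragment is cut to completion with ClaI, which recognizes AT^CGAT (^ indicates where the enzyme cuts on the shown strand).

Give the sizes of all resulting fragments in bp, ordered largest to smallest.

100, 87, 41 bp

ClaI sites (ATCGAT) start at positions 99, 140.
ClaI cuts after base 2 of each site, so after positions 100, 141.
Linear molecule, 2 cuts → 3 fragments:
  1–100 → 100 bp
  101–141 → 41 bp
  142–228 → 87 bp
Sorted largest to smallest: 100, 87, 41 bp.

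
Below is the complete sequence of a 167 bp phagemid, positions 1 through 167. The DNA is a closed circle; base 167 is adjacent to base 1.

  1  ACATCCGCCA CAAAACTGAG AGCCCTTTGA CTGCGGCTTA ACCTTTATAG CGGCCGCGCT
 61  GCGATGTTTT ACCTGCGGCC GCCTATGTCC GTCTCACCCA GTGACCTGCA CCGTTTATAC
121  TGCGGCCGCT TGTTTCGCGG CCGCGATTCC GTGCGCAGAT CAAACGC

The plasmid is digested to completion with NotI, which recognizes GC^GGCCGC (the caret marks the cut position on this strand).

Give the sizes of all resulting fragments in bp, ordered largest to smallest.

NotI sites (GCGGCCGC) start at positions 50, 75, 122, 137.
NotI cuts after base 2 of each site, so after positions 51, 76, 123, 138.
Circular molecule, 4 cuts → 4 fragments:
  52–76 → 25 bp
  77–123 → 47 bp
  124–138 → 15 bp
  139–167 then 1–51 → 29 + 51 = 80 bp
Sorted largest to smallest: 80, 47, 25, 15 bp.

80, 47, 25, 15 bp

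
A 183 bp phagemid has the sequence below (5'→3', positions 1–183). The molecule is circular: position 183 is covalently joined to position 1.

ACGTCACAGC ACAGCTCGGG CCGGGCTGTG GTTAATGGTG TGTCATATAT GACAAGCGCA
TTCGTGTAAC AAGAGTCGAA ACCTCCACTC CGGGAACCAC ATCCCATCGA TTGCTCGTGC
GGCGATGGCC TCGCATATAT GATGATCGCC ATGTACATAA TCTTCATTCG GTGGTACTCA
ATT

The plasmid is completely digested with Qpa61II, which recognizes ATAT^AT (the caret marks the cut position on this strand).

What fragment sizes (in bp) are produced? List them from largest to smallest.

Qpa61II sites (ATATAT) start at positions 45, 135.
Qpa61II cuts after base 4 of each site, so after positions 48, 138.
Circular molecule, 2 cuts → 2 fragments:
  49–138 → 90 bp
  139–183 then 1–48 → 45 + 48 = 93 bp
Sorted largest to smallest: 93, 90 bp.

93, 90 bp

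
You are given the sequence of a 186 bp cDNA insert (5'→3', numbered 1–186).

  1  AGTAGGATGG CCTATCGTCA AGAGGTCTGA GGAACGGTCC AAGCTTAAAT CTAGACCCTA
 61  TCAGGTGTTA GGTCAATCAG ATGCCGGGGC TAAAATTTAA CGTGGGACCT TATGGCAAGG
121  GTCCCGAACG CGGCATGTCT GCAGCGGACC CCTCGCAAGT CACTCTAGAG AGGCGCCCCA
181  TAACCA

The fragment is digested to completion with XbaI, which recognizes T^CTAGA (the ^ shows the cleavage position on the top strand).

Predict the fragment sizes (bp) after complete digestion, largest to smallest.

114, 50, 22 bp

XbaI sites (TCTAGA) start at positions 50, 164.
XbaI cuts after the first base of each site, so after positions 50, 164.
Linear molecule, 2 cuts → 3 fragments:
  1–50 → 50 bp
  51–164 → 114 bp
  165–186 → 22 bp
Sorted largest to smallest: 114, 50, 22 bp.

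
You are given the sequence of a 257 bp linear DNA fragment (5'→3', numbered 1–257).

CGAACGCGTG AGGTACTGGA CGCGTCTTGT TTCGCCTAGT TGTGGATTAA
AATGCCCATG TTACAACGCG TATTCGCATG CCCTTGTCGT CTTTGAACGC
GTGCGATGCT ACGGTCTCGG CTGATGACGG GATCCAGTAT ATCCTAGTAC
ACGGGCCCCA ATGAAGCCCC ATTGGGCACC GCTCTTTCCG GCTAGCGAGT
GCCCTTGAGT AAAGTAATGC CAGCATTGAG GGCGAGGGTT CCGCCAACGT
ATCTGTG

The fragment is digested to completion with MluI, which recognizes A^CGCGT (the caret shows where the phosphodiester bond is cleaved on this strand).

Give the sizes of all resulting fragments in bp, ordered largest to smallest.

MluI sites (ACGCGT) start at positions 4, 20, 66, 97.
MluI cuts after the first base of each site, so after positions 4, 20, 66, 97.
Linear molecule, 4 cuts → 5 fragments:
  1–4 → 4 bp
  5–20 → 16 bp
  21–66 → 46 bp
  67–97 → 31 bp
  98–257 → 160 bp
Sorted largest to smallest: 160, 46, 31, 16, 4 bp.

160, 46, 31, 16, 4 bp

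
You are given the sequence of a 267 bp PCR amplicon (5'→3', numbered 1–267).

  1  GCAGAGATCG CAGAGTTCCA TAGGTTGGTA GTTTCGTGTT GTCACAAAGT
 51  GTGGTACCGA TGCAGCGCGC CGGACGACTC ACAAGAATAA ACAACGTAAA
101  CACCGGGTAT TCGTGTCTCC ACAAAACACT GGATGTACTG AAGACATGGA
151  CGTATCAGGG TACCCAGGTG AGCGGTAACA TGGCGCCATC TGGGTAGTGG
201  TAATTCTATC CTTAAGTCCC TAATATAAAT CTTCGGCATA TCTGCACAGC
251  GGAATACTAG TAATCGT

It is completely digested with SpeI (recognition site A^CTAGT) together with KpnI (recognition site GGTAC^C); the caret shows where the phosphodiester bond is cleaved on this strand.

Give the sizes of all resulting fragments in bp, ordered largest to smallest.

106, 93, 57, 11 bp

The SpeI site (ACTAGT) starts at position 256.
SpeI cuts after the first base of each site, so after position 256.
KpnI sites (GGTACC) start at positions 53, 159.
KpnI cuts after base 5 of each site (before the last base), so after positions 57, 163.
Combined cut positions: 57, 163, 256.
Linear molecule, 3 cuts → 4 fragments:
  1–57 → 57 bp
  58–163 → 106 bp
  164–256 → 93 bp
  257–267 → 11 bp
Sorted largest to smallest: 106, 93, 57, 11 bp.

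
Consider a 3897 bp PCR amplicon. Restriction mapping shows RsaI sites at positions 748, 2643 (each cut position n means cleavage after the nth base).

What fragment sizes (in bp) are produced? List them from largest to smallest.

Linear molecule, 2 cuts → 3 fragments:
  748 − 0 = 748 bp
  2643 − 748 = 1895 bp
  3897 − 2643 = 1254 bp
Sorted largest to smallest: 1895, 1254, 748 bp.

1895, 1254, 748 bp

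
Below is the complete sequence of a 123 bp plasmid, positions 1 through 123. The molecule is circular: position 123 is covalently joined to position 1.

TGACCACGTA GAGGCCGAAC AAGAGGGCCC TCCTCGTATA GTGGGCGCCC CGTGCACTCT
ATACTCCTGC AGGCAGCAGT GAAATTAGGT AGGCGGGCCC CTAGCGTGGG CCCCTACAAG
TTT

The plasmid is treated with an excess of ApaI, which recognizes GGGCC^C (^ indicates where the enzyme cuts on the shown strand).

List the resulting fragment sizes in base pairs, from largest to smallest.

ApaI sites (GGGCCC) start at positions 25, 95, 108.
ApaI cuts after base 5 of each site (before the last base), so after positions 29, 99, 112.
Circular molecule, 3 cuts → 3 fragments:
  30–99 → 70 bp
  100–112 → 13 bp
  113–123 then 1–29 → 11 + 29 = 40 bp
Sorted largest to smallest: 70, 40, 13 bp.

70, 40, 13 bp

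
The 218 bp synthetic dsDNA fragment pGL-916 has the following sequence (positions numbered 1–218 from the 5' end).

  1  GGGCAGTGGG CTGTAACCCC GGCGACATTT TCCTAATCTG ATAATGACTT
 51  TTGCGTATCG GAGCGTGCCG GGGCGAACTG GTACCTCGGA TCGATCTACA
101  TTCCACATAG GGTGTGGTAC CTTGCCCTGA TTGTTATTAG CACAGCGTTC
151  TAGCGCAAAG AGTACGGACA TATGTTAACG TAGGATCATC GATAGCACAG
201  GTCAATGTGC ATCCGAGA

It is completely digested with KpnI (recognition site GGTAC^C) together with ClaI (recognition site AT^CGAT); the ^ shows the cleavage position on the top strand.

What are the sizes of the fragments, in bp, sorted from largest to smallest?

KpnI sites (GGTACC) start at positions 80, 116.
KpnI cuts after base 5 of each site (before the last base), so after positions 84, 120.
ClaI sites (ATCGAT) start at positions 90, 188.
ClaI cuts after base 2 of each site, so after positions 91, 189.
Combined cut positions: 84, 91, 120, 189.
Linear molecule, 4 cuts → 5 fragments:
  1–84 → 84 bp
  85–91 → 7 bp
  92–120 → 29 bp
  121–189 → 69 bp
  190–218 → 29 bp
Sorted largest to smallest: 84, 69, 29, 29, 7 bp.

84, 69, 29, 29, 7 bp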